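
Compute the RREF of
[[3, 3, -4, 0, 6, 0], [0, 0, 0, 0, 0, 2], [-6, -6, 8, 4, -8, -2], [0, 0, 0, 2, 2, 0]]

[[1, 1, -4/3, 0, 2, 0], [0, 0, 0, 1, 1, 0], [0, 0, 0, 0, 0, 1], [0, 0, 0, 0, 0, 0]]

R1 -> 1/3·R1
R3 -> R3 + 6·R1
R2 <=> R3
R2 -> 1/4·R2
R4 -> R4 − 2·R2
R3 -> 1/2·R3
R4 -> R4 − R3
R2 -> R2 + 1/2·R3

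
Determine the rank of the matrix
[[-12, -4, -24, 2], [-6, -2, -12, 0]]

rank = 2

ρ1 := -1/12·ρ1
  [  1  1/3    2  -1/6 ]
  [ -6   -2  -12     0 ]
ρ2 := ρ2 + 6·ρ1
  [ 1  1/3  2  -1/6 ]
  [ 0    0  0    -1 ]
ρ2 := -1·ρ2
  [ 1  1/3  2  -1/6 ]
  [ 0    0  0     1 ]
ρ1 := ρ1 + 1/6·ρ2
  [ 1  1/3  2  0 ]
  [ 0    0  0  1 ]
The reduced form has 2 nonzero rows.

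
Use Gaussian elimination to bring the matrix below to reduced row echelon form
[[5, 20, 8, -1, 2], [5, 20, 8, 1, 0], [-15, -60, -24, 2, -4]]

r1 := 1/5·r1
r2 := r2 − 5·r1
r3 := r3 + 15·r1
r2 := 1/2·r2
r3 := r3 + r2
r2 := r2 + r3
r1 := r1 − 2/5·r3
r1 := r1 + 1/5·r2

[[1, 4, 8/5, 0, 0], [0, 0, 0, 1, 0], [0, 0, 0, 0, 1]]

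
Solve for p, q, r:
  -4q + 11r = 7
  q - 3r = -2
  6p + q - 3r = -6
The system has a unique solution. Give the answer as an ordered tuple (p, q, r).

(-2/3, 1, 1)

Form the augmented matrix and row-reduce:
  [ 0  -4  11  |   7 ]
  [ 0   1  -3  |  -2 ]
  [ 6   1  -3  |  -6 ]
r1 ↔ r3
  [ 6   1  -3  |  -6 ]
  [ 0   1  -3  |  -2 ]
  [ 0  -4  11  |   7 ]
r1 := 1/6·r1
  [ 1  1/6  -1/2  |  -1 ]
  [ 0    1    -3  |  -2 ]
  [ 0   -4    11  |   7 ]
r3 := r3 + 4·r2
  [ 1  1/6  -1/2  |  -1 ]
  [ 0    1    -3  |  -2 ]
  [ 0    0    -1  |  -1 ]
r3 := -1·r3
  [ 1  1/6  -1/2  |  -1 ]
  [ 0    1    -3  |  -2 ]
  [ 0    0     1  |   1 ]
r2 := r2 + 3·r3
  [ 1  1/6  -1/2  |  -1 ]
  [ 0    1     0  |   1 ]
  [ 0    0     1  |   1 ]
r1 := r1 + 1/2·r3
  [ 1  1/6  0  |  -1/2 ]
  [ 0    1  0  |     1 ]
  [ 0    0  1  |     1 ]
r1 := r1 − 1/6·r2
  [ 1  0  0  |  -2/3 ]
  [ 0  1  0  |     1 ]
  [ 0  0  1  |     1 ]
Reading off the last column: p = -2/3, q = 1, r = 1.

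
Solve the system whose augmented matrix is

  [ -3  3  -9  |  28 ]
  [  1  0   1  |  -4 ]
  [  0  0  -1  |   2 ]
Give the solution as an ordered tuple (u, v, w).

(-2, 4/3, -2)

ρ1 := -1/3·ρ1
  [ 1  -1   3  |  -28/3 ]
  [ 1   0   1  |     -4 ]
  [ 0   0  -1  |      2 ]
ρ2 := ρ2 − ρ1
  [ 1  -1   3  |  -28/3 ]
  [ 0   1  -2  |   16/3 ]
  [ 0   0  -1  |      2 ]
ρ3 := -1·ρ3
  [ 1  -1   3  |  -28/3 ]
  [ 0   1  -2  |   16/3 ]
  [ 0   0   1  |     -2 ]
ρ2 := ρ2 + 2·ρ3
  [ 1  -1  3  |  -28/3 ]
  [ 0   1  0  |    4/3 ]
  [ 0   0  1  |     -2 ]
ρ1 := ρ1 − 3·ρ3
  [ 1  -1  0  |  -10/3 ]
  [ 0   1  0  |    4/3 ]
  [ 0   0  1  |     -2 ]
ρ1 := ρ1 + ρ2
  [ 1  0  0  |   -2 ]
  [ 0  1  0  |  4/3 ]
  [ 0  0  1  |   -2 ]
Reading off the last column: u = -2, v = 4/3, w = -2.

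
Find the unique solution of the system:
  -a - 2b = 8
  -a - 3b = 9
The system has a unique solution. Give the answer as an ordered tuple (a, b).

Form the augmented matrix and row-reduce:
  [ -1  -2  |  8 ]
  [ -1  -3  |  9 ]
R1 -> -1·R1
  [  1   2  |  -8 ]
  [ -1  -3  |   9 ]
R2 -> R2 + R1
  [ 1   2  |  -8 ]
  [ 0  -1  |   1 ]
R2 -> -1·R2
  [ 1  2  |  -8 ]
  [ 0  1  |  -1 ]
R1 -> R1 − 2·R2
  [ 1  0  |  -6 ]
  [ 0  1  |  -1 ]
Reading off the last column: a = -6, b = -1.

(-6, -1)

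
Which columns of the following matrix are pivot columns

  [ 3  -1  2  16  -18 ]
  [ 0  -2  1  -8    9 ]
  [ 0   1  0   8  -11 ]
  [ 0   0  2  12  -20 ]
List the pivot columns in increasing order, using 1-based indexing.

r1 -> 1/3·r1
r2 -> -1/2·r2
r3 -> r3 − r2
r3 -> 2·r3
r4 -> r4 − 2·r3
r4 -> -1/4·r4
r3 -> r3 − 8·r4
r2 -> r2 − 4·r4
r1 -> r1 − 16/3·r4
r2 -> r2 + 1/2·r3
r1 -> r1 − 2/3·r3
r1 -> r1 + 1/3·r2
Pivot columns are the columns containing a leading 1.

1, 2, 3, 4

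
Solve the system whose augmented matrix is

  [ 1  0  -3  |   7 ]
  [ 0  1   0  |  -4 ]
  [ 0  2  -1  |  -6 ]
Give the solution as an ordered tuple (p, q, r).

(1, -4, -2)

Subtract 2 times ρ2 from ρ3.
  [ 1  0  -3  |   7 ]
  [ 0  1   0  |  -4 ]
  [ 0  0  -1  |   2 ]
Multiply ρ3 by -1.
  [ 1  0  -3  |   7 ]
  [ 0  1   0  |  -4 ]
  [ 0  0   1  |  -2 ]
Add 3 times ρ3 to ρ1.
  [ 1  0  0  |   1 ]
  [ 0  1  0  |  -4 ]
  [ 0  0  1  |  -2 ]
Reading off the last column: p = 1, q = -4, r = -2.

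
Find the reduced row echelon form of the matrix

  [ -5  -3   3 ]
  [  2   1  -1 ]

[[1, 0, 0], [0, 1, -1]]

Multiply ρ1 by -1/5.
  [ 1  3/5  -3/5 ]
  [ 2    1    -1 ]
Subtract 2 times ρ1 from ρ2.
  [ 1   3/5  -3/5 ]
  [ 0  -1/5   1/5 ]
Multiply ρ2 by -5.
  [ 1  3/5  -3/5 ]
  [ 0    1    -1 ]
Subtract 3/5 times ρ2 from ρ1.
  [ 1  0   0 ]
  [ 0  1  -1 ]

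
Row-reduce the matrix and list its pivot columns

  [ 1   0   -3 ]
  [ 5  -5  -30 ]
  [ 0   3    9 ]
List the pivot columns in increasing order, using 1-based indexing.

1, 2

Subtract 5 times r1 from r2.
  [ 1   0   -3 ]
  [ 0  -5  -15 ]
  [ 0   3    9 ]
Multiply r2 by -1/5.
  [ 1  0  -3 ]
  [ 0  1   3 ]
  [ 0  3   9 ]
Subtract 3 times r2 from r3.
  [ 1  0  -3 ]
  [ 0  1   3 ]
  [ 0  0   0 ]
Pivot columns are the columns containing a leading 1.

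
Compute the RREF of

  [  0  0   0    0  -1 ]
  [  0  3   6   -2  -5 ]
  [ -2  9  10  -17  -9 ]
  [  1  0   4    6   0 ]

Swap r1 and r3.
  [ -2  9  10  -17  -9 ]
  [  0  3   6   -2  -5 ]
  [  0  0   0    0  -1 ]
  [  1  0   4    6   0 ]
Multiply r1 by -1/2.
  [ 1  -9/2  -5  17/2  9/2 ]
  [ 0     3   6    -2   -5 ]
  [ 0     0   0     0   -1 ]
  [ 1     0   4     6    0 ]
Subtract r1 from r4.
  [ 1  -9/2  -5  17/2   9/2 ]
  [ 0     3   6    -2    -5 ]
  [ 0     0   0     0    -1 ]
  [ 0   9/2   9  -5/2  -9/2 ]
Multiply r2 by 1/3.
  [ 1  -9/2  -5  17/2   9/2 ]
  [ 0     1   2  -2/3  -5/3 ]
  [ 0     0   0     0    -1 ]
  [ 0   9/2   9  -5/2  -9/2 ]
Subtract 9/2 times r2 from r4.
  [ 1  -9/2  -5  17/2   9/2 ]
  [ 0     1   2  -2/3  -5/3 ]
  [ 0     0   0     0    -1 ]
  [ 0     0   0   1/2     3 ]
Swap r3 and r4.
  [ 1  -9/2  -5  17/2   9/2 ]
  [ 0     1   2  -2/3  -5/3 ]
  [ 0     0   0   1/2     3 ]
  [ 0     0   0     0    -1 ]
Multiply r3 by 2.
  [ 1  -9/2  -5  17/2   9/2 ]
  [ 0     1   2  -2/3  -5/3 ]
  [ 0     0   0     1     6 ]
  [ 0     0   0     0    -1 ]
Multiply r4 by -1.
  [ 1  -9/2  -5  17/2   9/2 ]
  [ 0     1   2  -2/3  -5/3 ]
  [ 0     0   0     1     6 ]
  [ 0     0   0     0     1 ]
Subtract 6 times r4 from r3.
  [ 1  -9/2  -5  17/2   9/2 ]
  [ 0     1   2  -2/3  -5/3 ]
  [ 0     0   0     1     0 ]
  [ 0     0   0     0     1 ]
Add 5/3 times r4 to r2.
  [ 1  -9/2  -5  17/2  9/2 ]
  [ 0     1   2  -2/3    0 ]
  [ 0     0   0     1    0 ]
  [ 0     0   0     0    1 ]
Subtract 9/2 times r4 from r1.
  [ 1  -9/2  -5  17/2  0 ]
  [ 0     1   2  -2/3  0 ]
  [ 0     0   0     1  0 ]
  [ 0     0   0     0  1 ]
Add 2/3 times r3 to r2.
  [ 1  -9/2  -5  17/2  0 ]
  [ 0     1   2     0  0 ]
  [ 0     0   0     1  0 ]
  [ 0     0   0     0  1 ]
Subtract 17/2 times r3 from r1.
  [ 1  -9/2  -5  0  0 ]
  [ 0     1   2  0  0 ]
  [ 0     0   0  1  0 ]
  [ 0     0   0  0  1 ]
Add 9/2 times r2 to r1.
  [ 1  0  4  0  0 ]
  [ 0  1  2  0  0 ]
  [ 0  0  0  1  0 ]
  [ 0  0  0  0  1 ]

[[1, 0, 4, 0, 0], [0, 1, 2, 0, 0], [0, 0, 0, 1, 0], [0, 0, 0, 0, 1]]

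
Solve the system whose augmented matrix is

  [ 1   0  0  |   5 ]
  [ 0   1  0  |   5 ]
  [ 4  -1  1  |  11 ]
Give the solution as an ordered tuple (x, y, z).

r3 ← r3 − 4·r1
  [ 1   0  0  |   5 ]
  [ 0   1  0  |   5 ]
  [ 0  -1  1  |  -9 ]
r3 ← r3 + r2
  [ 1  0  0  |   5 ]
  [ 0  1  0  |   5 ]
  [ 0  0  1  |  -4 ]
Reading off the last column: x = 5, y = 5, z = -4.

(5, 5, -4)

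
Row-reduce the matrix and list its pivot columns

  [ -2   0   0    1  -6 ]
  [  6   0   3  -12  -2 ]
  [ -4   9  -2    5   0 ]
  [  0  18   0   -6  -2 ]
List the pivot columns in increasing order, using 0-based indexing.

R1 ← -1/2·R1
  [  1   0   0  -1/2   3 ]
  [  6   0   3   -12  -2 ]
  [ -4   9  -2     5   0 ]
  [  0  18   0    -6  -2 ]
R2 ← R2 − 6·R1
  [  1   0   0  -1/2    3 ]
  [  0   0   3    -9  -20 ]
  [ -4   9  -2     5    0 ]
  [  0  18   0    -6   -2 ]
R3 ← R3 + 4·R1
  [ 1   0   0  -1/2    3 ]
  [ 0   0   3    -9  -20 ]
  [ 0   9  -2     3   12 ]
  [ 0  18   0    -6   -2 ]
R2 ↔ R3
  [ 1   0   0  -1/2    3 ]
  [ 0   9  -2     3   12 ]
  [ 0   0   3    -9  -20 ]
  [ 0  18   0    -6   -2 ]
R2 ← 1/9·R2
  [ 1   0     0  -1/2    3 ]
  [ 0   1  -2/9   1/3  4/3 ]
  [ 0   0     3    -9  -20 ]
  [ 0  18     0    -6   -2 ]
R4 ← R4 − 18·R2
  [ 1  0     0  -1/2    3 ]
  [ 0  1  -2/9   1/3  4/3 ]
  [ 0  0     3    -9  -20 ]
  [ 0  0     4   -12  -26 ]
R3 ← 1/3·R3
  [ 1  0     0  -1/2      3 ]
  [ 0  1  -2/9   1/3    4/3 ]
  [ 0  0     1    -3  -20/3 ]
  [ 0  0     4   -12    -26 ]
R4 ← R4 − 4·R3
  [ 1  0     0  -1/2      3 ]
  [ 0  1  -2/9   1/3    4/3 ]
  [ 0  0     1    -3  -20/3 ]
  [ 0  0     0     0    2/3 ]
R4 ← 3/2·R4
  [ 1  0     0  -1/2      3 ]
  [ 0  1  -2/9   1/3    4/3 ]
  [ 0  0     1    -3  -20/3 ]
  [ 0  0     0     0      1 ]
R3 ← R3 + 20/3·R4
  [ 1  0     0  -1/2    3 ]
  [ 0  1  -2/9   1/3  4/3 ]
  [ 0  0     1    -3    0 ]
  [ 0  0     0     0    1 ]
R2 ← R2 − 4/3·R4
  [ 1  0     0  -1/2  3 ]
  [ 0  1  -2/9   1/3  0 ]
  [ 0  0     1    -3  0 ]
  [ 0  0     0     0  1 ]
R1 ← R1 − 3·R4
  [ 1  0     0  -1/2  0 ]
  [ 0  1  -2/9   1/3  0 ]
  [ 0  0     1    -3  0 ]
  [ 0  0     0     0  1 ]
R2 ← R2 + 2/9·R3
  [ 1  0  0  -1/2  0 ]
  [ 0  1  0  -1/3  0 ]
  [ 0  0  1    -3  0 ]
  [ 0  0  0     0  1 ]
Pivot columns are the columns containing a leading 1.

0, 1, 2, 4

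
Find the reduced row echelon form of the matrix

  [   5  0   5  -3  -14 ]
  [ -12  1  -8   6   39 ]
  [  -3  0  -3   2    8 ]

[[1, 0, 1, 0, -4], [0, 1, 4, 0, 3], [0, 0, 0, 1, -2]]

R1 -> 1/5·R1
  [   1  0   1  -3/5  -14/5 ]
  [ -12  1  -8     6     39 ]
  [  -3  0  -3     2      8 ]
R2 -> R2 + 12·R1
  [  1  0   1  -3/5  -14/5 ]
  [  0  1   4  -6/5   27/5 ]
  [ -3  0  -3     2      8 ]
R3 -> R3 + 3·R1
  [ 1  0  1  -3/5  -14/5 ]
  [ 0  1  4  -6/5   27/5 ]
  [ 0  0  0   1/5   -2/5 ]
R3 -> 5·R3
  [ 1  0  1  -3/5  -14/5 ]
  [ 0  1  4  -6/5   27/5 ]
  [ 0  0  0     1     -2 ]
R2 -> R2 + 6/5·R3
  [ 1  0  1  -3/5  -14/5 ]
  [ 0  1  4     0      3 ]
  [ 0  0  0     1     -2 ]
R1 -> R1 + 3/5·R3
  [ 1  0  1  0  -4 ]
  [ 0  1  4  0   3 ]
  [ 0  0  0  1  -2 ]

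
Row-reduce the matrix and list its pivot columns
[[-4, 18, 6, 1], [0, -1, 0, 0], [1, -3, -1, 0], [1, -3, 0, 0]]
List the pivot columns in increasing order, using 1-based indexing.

R1 ← -1/4·R1
R3 ← R3 − R1
R4 ← R4 − R1
R2 ← -1·R2
R3 ← R3 − 3/2·R2
R4 ← R4 − 3/2·R2
R3 ← 2·R3
R4 ← R4 − 3/2·R3
R4 ← -2·R4
R3 ← R3 − 1/2·R4
R1 ← R1 + 1/4·R4
R1 ← R1 + 3/2·R3
R1 ← R1 + 9/2·R2
Pivot columns are the columns containing a leading 1.

1, 2, 3, 4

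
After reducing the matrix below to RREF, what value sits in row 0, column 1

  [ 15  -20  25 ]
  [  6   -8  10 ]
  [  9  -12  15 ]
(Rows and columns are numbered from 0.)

-4/3

r1 := 1/15·r1
  [ 1  -4/3  5/3 ]
  [ 6    -8   10 ]
  [ 9   -12   15 ]
r2 := r2 − 6·r1
  [ 1  -4/3  5/3 ]
  [ 0     0    0 ]
  [ 9   -12   15 ]
r3 := r3 − 9·r1
  [ 1  -4/3  5/3 ]
  [ 0     0    0 ]
  [ 0     0    0 ]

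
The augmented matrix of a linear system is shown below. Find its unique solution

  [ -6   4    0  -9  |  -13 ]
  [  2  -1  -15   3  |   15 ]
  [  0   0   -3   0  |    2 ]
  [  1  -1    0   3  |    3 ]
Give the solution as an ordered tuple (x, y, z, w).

ρ1 := -1/6·ρ1
  [ 1  -2/3    0  3/2  |  13/6 ]
  [ 2    -1  -15    3  |    15 ]
  [ 0     0   -3    0  |     2 ]
  [ 1    -1    0    3  |     3 ]
ρ2 := ρ2 − 2·ρ1
  [ 1  -2/3    0  3/2  |  13/6 ]
  [ 0   1/3  -15    0  |  32/3 ]
  [ 0     0   -3    0  |     2 ]
  [ 1    -1    0    3  |     3 ]
ρ4 := ρ4 − ρ1
  [ 1  -2/3    0  3/2  |  13/6 ]
  [ 0   1/3  -15    0  |  32/3 ]
  [ 0     0   -3    0  |     2 ]
  [ 0  -1/3    0  3/2  |   5/6 ]
ρ2 := 3·ρ2
  [ 1  -2/3    0  3/2  |  13/6 ]
  [ 0     1  -45    0  |    32 ]
  [ 0     0   -3    0  |     2 ]
  [ 0  -1/3    0  3/2  |   5/6 ]
ρ4 := ρ4 + 1/3·ρ2
  [ 1  -2/3    0  3/2  |  13/6 ]
  [ 0     1  -45    0  |    32 ]
  [ 0     0   -3    0  |     2 ]
  [ 0     0  -15  3/2  |  23/2 ]
ρ3 := -1/3·ρ3
  [ 1  -2/3    0  3/2  |  13/6 ]
  [ 0     1  -45    0  |    32 ]
  [ 0     0    1    0  |  -2/3 ]
  [ 0     0  -15  3/2  |  23/2 ]
ρ4 := ρ4 + 15·ρ3
  [ 1  -2/3    0  3/2  |  13/6 ]
  [ 0     1  -45    0  |    32 ]
  [ 0     0    1    0  |  -2/3 ]
  [ 0     0    0  3/2  |   3/2 ]
ρ4 := 2/3·ρ4
  [ 1  -2/3    0  3/2  |  13/6 ]
  [ 0     1  -45    0  |    32 ]
  [ 0     0    1    0  |  -2/3 ]
  [ 0     0    0    1  |     1 ]
ρ1 := ρ1 − 3/2·ρ4
  [ 1  -2/3    0  0  |   2/3 ]
  [ 0     1  -45  0  |    32 ]
  [ 0     0    1  0  |  -2/3 ]
  [ 0     0    0  1  |     1 ]
ρ2 := ρ2 + 45·ρ3
  [ 1  -2/3  0  0  |   2/3 ]
  [ 0     1  0  0  |     2 ]
  [ 0     0  1  0  |  -2/3 ]
  [ 0     0  0  1  |     1 ]
ρ1 := ρ1 + 2/3·ρ2
  [ 1  0  0  0  |     2 ]
  [ 0  1  0  0  |     2 ]
  [ 0  0  1  0  |  -2/3 ]
  [ 0  0  0  1  |     1 ]
Reading off the last column: x = 2, y = 2, z = -2/3, w = 1.

(2, 2, -2/3, 1)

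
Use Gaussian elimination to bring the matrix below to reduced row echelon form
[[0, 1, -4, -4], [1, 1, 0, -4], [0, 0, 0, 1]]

[[1, 0, 4, 0], [0, 1, -4, 0], [0, 0, 0, 1]]

r1 <=> r2
  [ 1  1   0  -4 ]
  [ 0  1  -4  -4 ]
  [ 0  0   0   1 ]
r2 -> r2 + 4·r3
  [ 1  1   0  -4 ]
  [ 0  1  -4   0 ]
  [ 0  0   0   1 ]
r1 -> r1 + 4·r3
  [ 1  1   0  0 ]
  [ 0  1  -4  0 ]
  [ 0  0   0  1 ]
r1 -> r1 − r2
  [ 1  0   4  0 ]
  [ 0  1  -4  0 ]
  [ 0  0   0  1 ]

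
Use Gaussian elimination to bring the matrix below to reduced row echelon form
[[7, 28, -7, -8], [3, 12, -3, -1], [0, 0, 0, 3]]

[[1, 4, -1, 0], [0, 0, 0, 1], [0, 0, 0, 0]]

Multiply r1 by 1/7.
  [ 1   4  -1  -8/7 ]
  [ 3  12  -3    -1 ]
  [ 0   0   0     3 ]
Subtract 3 times r1 from r2.
  [ 1  4  -1  -8/7 ]
  [ 0  0   0  17/7 ]
  [ 0  0   0     3 ]
Multiply r2 by 7/17.
  [ 1  4  -1  -8/7 ]
  [ 0  0   0     1 ]
  [ 0  0   0     3 ]
Subtract 3 times r2 from r3.
  [ 1  4  -1  -8/7 ]
  [ 0  0   0     1 ]
  [ 0  0   0     0 ]
Add 8/7 times r2 to r1.
  [ 1  4  -1  0 ]
  [ 0  0   0  1 ]
  [ 0  0   0  0 ]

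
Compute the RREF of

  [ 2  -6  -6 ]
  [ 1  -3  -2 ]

[[1, -3, 0], [0, 0, 1]]

R1 -> 1/2·R1
  [ 1  -3  -3 ]
  [ 1  -3  -2 ]
R2 -> R2 − R1
  [ 1  -3  -3 ]
  [ 0   0   1 ]
R1 -> R1 + 3·R2
  [ 1  -3  0 ]
  [ 0   0  1 ]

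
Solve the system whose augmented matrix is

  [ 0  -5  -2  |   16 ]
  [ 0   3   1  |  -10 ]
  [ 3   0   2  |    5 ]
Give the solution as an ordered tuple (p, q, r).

(1/3, -4, 2)

ρ1 <=> ρ3
ρ1 -> 1/3·ρ1
ρ2 -> 1/3·ρ2
ρ3 -> ρ3 + 5·ρ2
ρ3 -> -3·ρ3
ρ2 -> ρ2 − 1/3·ρ3
ρ1 -> ρ1 − 2/3·ρ3
Reading off the last column: p = 1/3, q = -4, r = 2.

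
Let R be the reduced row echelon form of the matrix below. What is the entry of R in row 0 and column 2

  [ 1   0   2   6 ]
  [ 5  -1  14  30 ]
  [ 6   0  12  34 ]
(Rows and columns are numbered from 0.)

2

ρ2 ← ρ2 − 5·ρ1
  [ 1   0   2   6 ]
  [ 0  -1   4   0 ]
  [ 6   0  12  34 ]
ρ3 ← ρ3 − 6·ρ1
  [ 1   0  2   6 ]
  [ 0  -1  4   0 ]
  [ 0   0  0  -2 ]
ρ2 ← -1·ρ2
  [ 1  0   2   6 ]
  [ 0  1  -4   0 ]
  [ 0  0   0  -2 ]
ρ3 ← -1/2·ρ3
  [ 1  0   2  6 ]
  [ 0  1  -4  0 ]
  [ 0  0   0  1 ]
ρ1 ← ρ1 − 6·ρ3
  [ 1  0   2  0 ]
  [ 0  1  -4  0 ]
  [ 0  0   0  1 ]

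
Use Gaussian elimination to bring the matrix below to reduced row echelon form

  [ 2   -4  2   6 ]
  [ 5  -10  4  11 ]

[[1, -2, 0, -1], [0, 0, 1, 4]]

r1 := 1/2·r1
  [ 1   -2  1   3 ]
  [ 5  -10  4  11 ]
r2 := r2 − 5·r1
  [ 1  -2   1   3 ]
  [ 0   0  -1  -4 ]
r2 := -1·r2
  [ 1  -2  1  3 ]
  [ 0   0  1  4 ]
r1 := r1 − r2
  [ 1  -2  0  -1 ]
  [ 0   0  1   4 ]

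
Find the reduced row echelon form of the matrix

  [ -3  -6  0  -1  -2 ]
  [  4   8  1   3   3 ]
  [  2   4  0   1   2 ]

[[1, 2, 0, 0, 0], [0, 0, 1, 0, -3], [0, 0, 0, 1, 2]]

R1 → -1/3·R1
  [ 1  2  0  1/3  2/3 ]
  [ 4  8  1    3    3 ]
  [ 2  4  0    1    2 ]
R2 → R2 − 4·R1
  [ 1  2  0  1/3  2/3 ]
  [ 0  0  1  5/3  1/3 ]
  [ 2  4  0    1    2 ]
R3 → R3 − 2·R1
  [ 1  2  0  1/3  2/3 ]
  [ 0  0  1  5/3  1/3 ]
  [ 0  0  0  1/3  2/3 ]
R3 → 3·R3
  [ 1  2  0  1/3  2/3 ]
  [ 0  0  1  5/3  1/3 ]
  [ 0  0  0    1    2 ]
R2 → R2 − 5/3·R3
  [ 1  2  0  1/3  2/3 ]
  [ 0  0  1    0   -3 ]
  [ 0  0  0    1    2 ]
R1 → R1 − 1/3·R3
  [ 1  2  0  0   0 ]
  [ 0  0  1  0  -3 ]
  [ 0  0  0  1   2 ]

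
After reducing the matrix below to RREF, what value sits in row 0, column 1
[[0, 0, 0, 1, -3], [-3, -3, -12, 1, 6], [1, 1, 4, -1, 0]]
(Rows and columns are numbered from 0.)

1

ρ1 <-> ρ2
  [ -3  -3  -12   1   6 ]
  [  0   0    0   1  -3 ]
  [  1   1    4  -1   0 ]
ρ1 -> -1/3·ρ1
  [ 1  1  4  -1/3  -2 ]
  [ 0  0  0     1  -3 ]
  [ 1  1  4    -1   0 ]
ρ3 -> ρ3 − ρ1
  [ 1  1  4  -1/3  -2 ]
  [ 0  0  0     1  -3 ]
  [ 0  0  0  -2/3   2 ]
ρ3 -> ρ3 + 2/3·ρ2
  [ 1  1  4  -1/3  -2 ]
  [ 0  0  0     1  -3 ]
  [ 0  0  0     0   0 ]
ρ1 -> ρ1 + 1/3·ρ2
  [ 1  1  4  0  -3 ]
  [ 0  0  0  1  -3 ]
  [ 0  0  0  0   0 ]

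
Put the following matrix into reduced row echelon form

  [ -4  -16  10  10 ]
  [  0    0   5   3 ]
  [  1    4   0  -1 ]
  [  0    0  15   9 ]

[[1, 4, 0, -1], [0, 0, 1, 3/5], [0, 0, 0, 0], [0, 0, 0, 0]]

R1 -> -1/4·R1
R3 -> R3 − R1
R2 -> 1/5·R2
R3 -> R3 − 5/2·R2
R4 -> R4 − 15·R2
R1 -> R1 + 5/2·R2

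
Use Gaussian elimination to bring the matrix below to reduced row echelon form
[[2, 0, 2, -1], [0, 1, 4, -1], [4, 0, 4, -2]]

R1 → 1/2·R1
R3 → R3 − 4·R1

[[1, 0, 1, -1/2], [0, 1, 4, -1], [0, 0, 0, 0]]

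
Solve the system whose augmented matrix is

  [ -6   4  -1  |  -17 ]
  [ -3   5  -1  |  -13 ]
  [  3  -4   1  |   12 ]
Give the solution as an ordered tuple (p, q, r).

(5/3, -1, 3)

Multiply r1 by -1/6.
  [  1  -2/3  1/6  |  17/6 ]
  [ -3     5   -1  |   -13 ]
  [  3    -4    1  |    12 ]
Add 3 times r1 to r2.
  [ 1  -2/3   1/6  |  17/6 ]
  [ 0     3  -1/2  |  -9/2 ]
  [ 3    -4     1  |    12 ]
Subtract 3 times r1 from r3.
  [ 1  -2/3   1/6  |  17/6 ]
  [ 0     3  -1/2  |  -9/2 ]
  [ 0    -2   1/2  |   7/2 ]
Multiply r2 by 1/3.
  [ 1  -2/3   1/6  |  17/6 ]
  [ 0     1  -1/6  |  -3/2 ]
  [ 0    -2   1/2  |   7/2 ]
Add 2 times r2 to r3.
  [ 1  -2/3   1/6  |  17/6 ]
  [ 0     1  -1/6  |  -3/2 ]
  [ 0     0   1/6  |   1/2 ]
Multiply r3 by 6.
  [ 1  -2/3   1/6  |  17/6 ]
  [ 0     1  -1/6  |  -3/2 ]
  [ 0     0     1  |     3 ]
Add 1/6 times r3 to r2.
  [ 1  -2/3  1/6  |  17/6 ]
  [ 0     1    0  |    -1 ]
  [ 0     0    1  |     3 ]
Subtract 1/6 times r3 from r1.
  [ 1  -2/3  0  |  7/3 ]
  [ 0     1  0  |   -1 ]
  [ 0     0  1  |    3 ]
Add 2/3 times r2 to r1.
  [ 1  0  0  |  5/3 ]
  [ 0  1  0  |   -1 ]
  [ 0  0  1  |    3 ]
Reading off the last column: p = 5/3, q = -1, r = 3.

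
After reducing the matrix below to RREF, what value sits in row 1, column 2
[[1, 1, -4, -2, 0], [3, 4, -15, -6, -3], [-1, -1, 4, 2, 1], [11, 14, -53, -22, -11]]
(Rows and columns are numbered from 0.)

-3

R2 → R2 − 3·R1
R3 → R3 + R1
R4 → R4 − 11·R1
R4 → R4 − 3·R2
R4 → R4 + 2·R3
R2 → R2 + 3·R3
R1 → R1 − R2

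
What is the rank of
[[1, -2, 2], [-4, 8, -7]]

r2 -> r2 + 4·r1
  [ 1  -2  2 ]
  [ 0   0  1 ]
r1 -> r1 − 2·r2
  [ 1  -2  0 ]
  [ 0   0  1 ]
The reduced form has 2 nonzero rows.

rank = 2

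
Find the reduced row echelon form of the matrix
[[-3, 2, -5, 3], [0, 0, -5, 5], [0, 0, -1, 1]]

[[1, -2/3, 0, 2/3], [0, 0, 1, -1], [0, 0, 0, 0]]

ρ1 → -1/3·ρ1
  [ 1  -2/3  5/3  -1 ]
  [ 0     0   -5   5 ]
  [ 0     0   -1   1 ]
ρ2 → -1/5·ρ2
  [ 1  -2/3  5/3  -1 ]
  [ 0     0    1  -1 ]
  [ 0     0   -1   1 ]
ρ3 → ρ3 + ρ2
  [ 1  -2/3  5/3  -1 ]
  [ 0     0    1  -1 ]
  [ 0     0    0   0 ]
ρ1 → ρ1 − 5/3·ρ2
  [ 1  -2/3  0  2/3 ]
  [ 0     0  1   -1 ]
  [ 0     0  0    0 ]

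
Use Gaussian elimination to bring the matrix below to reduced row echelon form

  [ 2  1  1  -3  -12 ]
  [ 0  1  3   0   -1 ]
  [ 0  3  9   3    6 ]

R1 ← 1/2·R1
  [ 1  1/2  1/2  -3/2  -6 ]
  [ 0    1    3     0  -1 ]
  [ 0    3    9     3   6 ]
R3 ← R3 − 3·R2
  [ 1  1/2  1/2  -3/2  -6 ]
  [ 0    1    3     0  -1 ]
  [ 0    0    0     3   9 ]
R3 ← 1/3·R3
  [ 1  1/2  1/2  -3/2  -6 ]
  [ 0    1    3     0  -1 ]
  [ 0    0    0     1   3 ]
R1 ← R1 + 3/2·R3
  [ 1  1/2  1/2  0  -3/2 ]
  [ 0    1    3  0    -1 ]
  [ 0    0    0  1     3 ]
R1 ← R1 − 1/2·R2
  [ 1  0  -1  0  -1 ]
  [ 0  1   3  0  -1 ]
  [ 0  0   0  1   3 ]

[[1, 0, -1, 0, -1], [0, 1, 3, 0, -1], [0, 0, 0, 1, 3]]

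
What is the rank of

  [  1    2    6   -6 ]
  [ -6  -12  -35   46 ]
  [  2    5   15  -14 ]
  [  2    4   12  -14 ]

rank = 4

ρ2 → ρ2 + 6·ρ1
  [ 1  2   6   -6 ]
  [ 0  0   1   10 ]
  [ 2  5  15  -14 ]
  [ 2  4  12  -14 ]
ρ3 → ρ3 − 2·ρ1
  [ 1  2   6   -6 ]
  [ 0  0   1   10 ]
  [ 0  1   3   -2 ]
  [ 2  4  12  -14 ]
ρ4 → ρ4 − 2·ρ1
  [ 1  2  6  -6 ]
  [ 0  0  1  10 ]
  [ 0  1  3  -2 ]
  [ 0  0  0  -2 ]
ρ2 <-> ρ3
  [ 1  2  6  -6 ]
  [ 0  1  3  -2 ]
  [ 0  0  1  10 ]
  [ 0  0  0  -2 ]
ρ4 → -1/2·ρ4
  [ 1  2  6  -6 ]
  [ 0  1  3  -2 ]
  [ 0  0  1  10 ]
  [ 0  0  0   1 ]
ρ3 → ρ3 − 10·ρ4
  [ 1  2  6  -6 ]
  [ 0  1  3  -2 ]
  [ 0  0  1   0 ]
  [ 0  0  0   1 ]
ρ2 → ρ2 + 2·ρ4
  [ 1  2  6  -6 ]
  [ 0  1  3   0 ]
  [ 0  0  1   0 ]
  [ 0  0  0   1 ]
ρ1 → ρ1 + 6·ρ4
  [ 1  2  6  0 ]
  [ 0  1  3  0 ]
  [ 0  0  1  0 ]
  [ 0  0  0  1 ]
ρ2 → ρ2 − 3·ρ3
  [ 1  2  6  0 ]
  [ 0  1  0  0 ]
  [ 0  0  1  0 ]
  [ 0  0  0  1 ]
ρ1 → ρ1 − 6·ρ3
  [ 1  2  0  0 ]
  [ 0  1  0  0 ]
  [ 0  0  1  0 ]
  [ 0  0  0  1 ]
ρ1 → ρ1 − 2·ρ2
  [ 1  0  0  0 ]
  [ 0  1  0  0 ]
  [ 0  0  1  0 ]
  [ 0  0  0  1 ]
The reduced form has 4 nonzero rows.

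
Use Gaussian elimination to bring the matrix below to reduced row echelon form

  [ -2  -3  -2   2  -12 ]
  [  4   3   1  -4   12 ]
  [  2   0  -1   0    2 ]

[[1, 0, -1/2, 0, 1], [0, 1, 1, 0, 4], [0, 0, 0, 1, 1]]

ρ1 -> -1/2·ρ1
  [ 1  3/2   1  -1   6 ]
  [ 4    3   1  -4  12 ]
  [ 2    0  -1   0   2 ]
ρ2 -> ρ2 − 4·ρ1
  [ 1  3/2   1  -1    6 ]
  [ 0   -3  -3   0  -12 ]
  [ 2    0  -1   0    2 ]
ρ3 -> ρ3 − 2·ρ1
  [ 1  3/2   1  -1    6 ]
  [ 0   -3  -3   0  -12 ]
  [ 0   -3  -3   2  -10 ]
ρ2 -> -1/3·ρ2
  [ 1  3/2   1  -1    6 ]
  [ 0    1   1   0    4 ]
  [ 0   -3  -3   2  -10 ]
ρ3 -> ρ3 + 3·ρ2
  [ 1  3/2  1  -1  6 ]
  [ 0    1  1   0  4 ]
  [ 0    0  0   2  2 ]
ρ3 -> 1/2·ρ3
  [ 1  3/2  1  -1  6 ]
  [ 0    1  1   0  4 ]
  [ 0    0  0   1  1 ]
ρ1 -> ρ1 + ρ3
  [ 1  3/2  1  0  7 ]
  [ 0    1  1  0  4 ]
  [ 0    0  0  1  1 ]
ρ1 -> ρ1 − 3/2·ρ2
  [ 1  0  -1/2  0  1 ]
  [ 0  1     1  0  4 ]
  [ 0  0     0  1  1 ]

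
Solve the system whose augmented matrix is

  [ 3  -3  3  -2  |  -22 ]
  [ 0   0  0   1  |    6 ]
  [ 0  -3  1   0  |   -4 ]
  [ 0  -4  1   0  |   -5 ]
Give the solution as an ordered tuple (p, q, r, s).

Multiply R1 by 1/3.
  [ 1  -1  1  -2/3  |  -22/3 ]
  [ 0   0  0     1  |      6 ]
  [ 0  -3  1     0  |     -4 ]
  [ 0  -4  1     0  |     -5 ]
Swap R2 and R3.
  [ 1  -1  1  -2/3  |  -22/3 ]
  [ 0  -3  1     0  |     -4 ]
  [ 0   0  0     1  |      6 ]
  [ 0  -4  1     0  |     -5 ]
Multiply R2 by -1/3.
  [ 1  -1     1  -2/3  |  -22/3 ]
  [ 0   1  -1/3     0  |    4/3 ]
  [ 0   0     0     1  |      6 ]
  [ 0  -4     1     0  |     -5 ]
Add 4 times R2 to R4.
  [ 1  -1     1  -2/3  |  -22/3 ]
  [ 0   1  -1/3     0  |    4/3 ]
  [ 0   0     0     1  |      6 ]
  [ 0   0  -1/3     0  |    1/3 ]
Swap R3 and R4.
  [ 1  -1     1  -2/3  |  -22/3 ]
  [ 0   1  -1/3     0  |    4/3 ]
  [ 0   0  -1/3     0  |    1/3 ]
  [ 0   0     0     1  |      6 ]
Multiply R3 by -3.
  [ 1  -1     1  -2/3  |  -22/3 ]
  [ 0   1  -1/3     0  |    4/3 ]
  [ 0   0     1     0  |     -1 ]
  [ 0   0     0     1  |      6 ]
Add 2/3 times R4 to R1.
  [ 1  -1     1  0  |  -10/3 ]
  [ 0   1  -1/3  0  |    4/3 ]
  [ 0   0     1  0  |     -1 ]
  [ 0   0     0  1  |      6 ]
Add 1/3 times R3 to R2.
  [ 1  -1  1  0  |  -10/3 ]
  [ 0   1  0  0  |      1 ]
  [ 0   0  1  0  |     -1 ]
  [ 0   0  0  1  |      6 ]
Subtract R3 from R1.
  [ 1  -1  0  0  |  -7/3 ]
  [ 0   1  0  0  |     1 ]
  [ 0   0  1  0  |    -1 ]
  [ 0   0  0  1  |     6 ]
Add R2 to R1.
  [ 1  0  0  0  |  -4/3 ]
  [ 0  1  0  0  |     1 ]
  [ 0  0  1  0  |    -1 ]
  [ 0  0  0  1  |     6 ]
Reading off the last column: p = -4/3, q = 1, r = -1, s = 6.

(-4/3, 1, -1, 6)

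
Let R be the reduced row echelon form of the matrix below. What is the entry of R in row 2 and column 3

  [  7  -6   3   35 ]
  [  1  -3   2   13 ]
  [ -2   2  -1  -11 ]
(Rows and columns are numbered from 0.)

R1 := 1/7·R1
R2 := R2 − R1
R3 := R3 + 2·R1
R2 := -7/15·R2
R3 := R3 − 2/7·R2
R3 := 15·R3
R2 := R2 + 11/15·R3
R1 := R1 − 3/7·R3
R1 := R1 + 6/7·R2

1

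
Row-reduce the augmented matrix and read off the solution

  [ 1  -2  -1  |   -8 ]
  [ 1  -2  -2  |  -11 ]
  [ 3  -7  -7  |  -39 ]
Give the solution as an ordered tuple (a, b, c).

R2 → R2 − R1
  [ 1  -2  -1  |   -8 ]
  [ 0   0  -1  |   -3 ]
  [ 3  -7  -7  |  -39 ]
R3 → R3 − 3·R1
  [ 1  -2  -1  |   -8 ]
  [ 0   0  -1  |   -3 ]
  [ 0  -1  -4  |  -15 ]
R2 <=> R3
  [ 1  -2  -1  |   -8 ]
  [ 0  -1  -4  |  -15 ]
  [ 0   0  -1  |   -3 ]
R2 → -1·R2
  [ 1  -2  -1  |  -8 ]
  [ 0   1   4  |  15 ]
  [ 0   0  -1  |  -3 ]
R3 → -1·R3
  [ 1  -2  -1  |  -8 ]
  [ 0   1   4  |  15 ]
  [ 0   0   1  |   3 ]
R2 → R2 − 4·R3
  [ 1  -2  -1  |  -8 ]
  [ 0   1   0  |   3 ]
  [ 0   0   1  |   3 ]
R1 → R1 + R3
  [ 1  -2  0  |  -5 ]
  [ 0   1  0  |   3 ]
  [ 0   0  1  |   3 ]
R1 → R1 + 2·R2
  [ 1  0  0  |  1 ]
  [ 0  1  0  |  3 ]
  [ 0  0  1  |  3 ]
Reading off the last column: a = 1, b = 3, c = 3.

(1, 3, 3)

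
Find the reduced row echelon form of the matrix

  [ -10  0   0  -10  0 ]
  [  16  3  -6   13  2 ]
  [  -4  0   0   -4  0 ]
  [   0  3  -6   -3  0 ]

[[1, 0, 0, 1, 0], [0, 1, -2, -1, 0], [0, 0, 0, 0, 1], [0, 0, 0, 0, 0]]

r1 ← -1/10·r1
  [  1  0   0   1  0 ]
  [ 16  3  -6  13  2 ]
  [ -4  0   0  -4  0 ]
  [  0  3  -6  -3  0 ]
r2 ← r2 − 16·r1
  [  1  0   0   1  0 ]
  [  0  3  -6  -3  2 ]
  [ -4  0   0  -4  0 ]
  [  0  3  -6  -3  0 ]
r3 ← r3 + 4·r1
  [ 1  0   0   1  0 ]
  [ 0  3  -6  -3  2 ]
  [ 0  0   0   0  0 ]
  [ 0  3  -6  -3  0 ]
r2 ← 1/3·r2
  [ 1  0   0   1    0 ]
  [ 0  1  -2  -1  2/3 ]
  [ 0  0   0   0    0 ]
  [ 0  3  -6  -3    0 ]
r4 ← r4 − 3·r2
  [ 1  0   0   1    0 ]
  [ 0  1  -2  -1  2/3 ]
  [ 0  0   0   0    0 ]
  [ 0  0   0   0   -2 ]
r3 <-> r4
  [ 1  0   0   1    0 ]
  [ 0  1  -2  -1  2/3 ]
  [ 0  0   0   0   -2 ]
  [ 0  0   0   0    0 ]
r3 ← -1/2·r3
  [ 1  0   0   1    0 ]
  [ 0  1  -2  -1  2/3 ]
  [ 0  0   0   0    1 ]
  [ 0  0   0   0    0 ]
r2 ← r2 − 2/3·r3
  [ 1  0   0   1  0 ]
  [ 0  1  -2  -1  0 ]
  [ 0  0   0   0  1 ]
  [ 0  0   0   0  0 ]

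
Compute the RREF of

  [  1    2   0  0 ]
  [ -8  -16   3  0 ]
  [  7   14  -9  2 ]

r2 -> r2 + 8·r1
r3 -> r3 − 7·r1
r2 -> 1/3·r2
r3 -> r3 + 9·r2
r3 -> 1/2·r3

[[1, 2, 0, 0], [0, 0, 1, 0], [0, 0, 0, 1]]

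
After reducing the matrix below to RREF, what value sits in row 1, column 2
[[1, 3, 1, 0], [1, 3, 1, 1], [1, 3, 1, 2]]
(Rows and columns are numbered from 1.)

R2 := R2 − R1
  [ 1  3  1  0 ]
  [ 0  0  0  1 ]
  [ 1  3  1  2 ]
R3 := R3 − R1
  [ 1  3  1  0 ]
  [ 0  0  0  1 ]
  [ 0  0  0  2 ]
R3 := R3 − 2·R2
  [ 1  3  1  0 ]
  [ 0  0  0  1 ]
  [ 0  0  0  0 ]

3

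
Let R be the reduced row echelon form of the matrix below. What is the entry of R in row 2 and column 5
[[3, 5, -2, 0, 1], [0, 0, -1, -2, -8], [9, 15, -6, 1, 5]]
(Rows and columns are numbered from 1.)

4

r1 → 1/3·r1
  [ 1  5/3  -2/3   0  1/3 ]
  [ 0    0    -1  -2   -8 ]
  [ 9   15    -6   1    5 ]
r3 → r3 − 9·r1
  [ 1  5/3  -2/3   0  1/3 ]
  [ 0    0    -1  -2   -8 ]
  [ 0    0     0   1    2 ]
r2 → -1·r2
  [ 1  5/3  -2/3  0  1/3 ]
  [ 0    0     1  2    8 ]
  [ 0    0     0  1    2 ]
r2 → r2 − 2·r3
  [ 1  5/3  -2/3  0  1/3 ]
  [ 0    0     1  0    4 ]
  [ 0    0     0  1    2 ]
r1 → r1 + 2/3·r2
  [ 1  5/3  0  0  3 ]
  [ 0    0  1  0  4 ]
  [ 0    0  0  1  2 ]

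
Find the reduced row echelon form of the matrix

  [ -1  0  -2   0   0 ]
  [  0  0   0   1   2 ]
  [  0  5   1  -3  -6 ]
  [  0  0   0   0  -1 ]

r1 → -1·r1
  [ 1  0  2   0   0 ]
  [ 0  0  0   1   2 ]
  [ 0  5  1  -3  -6 ]
  [ 0  0  0   0  -1 ]
r2 <=> r3
  [ 1  0  2   0   0 ]
  [ 0  5  1  -3  -6 ]
  [ 0  0  0   1   2 ]
  [ 0  0  0   0  -1 ]
r2 → 1/5·r2
  [ 1  0    2     0     0 ]
  [ 0  1  1/5  -3/5  -6/5 ]
  [ 0  0    0     1     2 ]
  [ 0  0    0     0    -1 ]
r4 → -1·r4
  [ 1  0    2     0     0 ]
  [ 0  1  1/5  -3/5  -6/5 ]
  [ 0  0    0     1     2 ]
  [ 0  0    0     0     1 ]
r3 → r3 − 2·r4
  [ 1  0    2     0     0 ]
  [ 0  1  1/5  -3/5  -6/5 ]
  [ 0  0    0     1     0 ]
  [ 0  0    0     0     1 ]
r2 → r2 + 6/5·r4
  [ 1  0    2     0  0 ]
  [ 0  1  1/5  -3/5  0 ]
  [ 0  0    0     1  0 ]
  [ 0  0    0     0  1 ]
r2 → r2 + 3/5·r3
  [ 1  0    2  0  0 ]
  [ 0  1  1/5  0  0 ]
  [ 0  0    0  1  0 ]
  [ 0  0    0  0  1 ]

[[1, 0, 2, 0, 0], [0, 1, 1/5, 0, 0], [0, 0, 0, 1, 0], [0, 0, 0, 0, 1]]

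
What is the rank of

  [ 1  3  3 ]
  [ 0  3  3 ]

rank = 2

R2 -> 1/3·R2
  [ 1  3  3 ]
  [ 0  1  1 ]
R1 -> R1 − 3·R2
  [ 1  0  0 ]
  [ 0  1  1 ]
The reduced form has 2 nonzero rows.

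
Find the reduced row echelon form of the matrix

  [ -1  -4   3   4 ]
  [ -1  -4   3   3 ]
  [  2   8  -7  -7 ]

[[1, 4, 0, 0], [0, 0, 1, 0], [0, 0, 0, 1]]

R1 := -1·R1
  [  1   4  -3  -4 ]
  [ -1  -4   3   3 ]
  [  2   8  -7  -7 ]
R2 := R2 + R1
  [ 1  4  -3  -4 ]
  [ 0  0   0  -1 ]
  [ 2  8  -7  -7 ]
R3 := R3 − 2·R1
  [ 1  4  -3  -4 ]
  [ 0  0   0  -1 ]
  [ 0  0  -1   1 ]
R2 ↔ R3
  [ 1  4  -3  -4 ]
  [ 0  0  -1   1 ]
  [ 0  0   0  -1 ]
R2 := -1·R2
  [ 1  4  -3  -4 ]
  [ 0  0   1  -1 ]
  [ 0  0   0  -1 ]
R3 := -1·R3
  [ 1  4  -3  -4 ]
  [ 0  0   1  -1 ]
  [ 0  0   0   1 ]
R2 := R2 + R3
  [ 1  4  -3  -4 ]
  [ 0  0   1   0 ]
  [ 0  0   0   1 ]
R1 := R1 + 4·R3
  [ 1  4  -3  0 ]
  [ 0  0   1  0 ]
  [ 0  0   0  1 ]
R1 := R1 + 3·R2
  [ 1  4  0  0 ]
  [ 0  0  1  0 ]
  [ 0  0  0  1 ]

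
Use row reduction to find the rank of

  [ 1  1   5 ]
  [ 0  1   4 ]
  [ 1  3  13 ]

R3 -> R3 − R1
  [ 1  1  5 ]
  [ 0  1  4 ]
  [ 0  2  8 ]
R3 -> R3 − 2·R2
  [ 1  1  5 ]
  [ 0  1  4 ]
  [ 0  0  0 ]
R1 -> R1 − R2
  [ 1  0  1 ]
  [ 0  1  4 ]
  [ 0  0  0 ]
The reduced form has 2 nonzero rows.

rank = 2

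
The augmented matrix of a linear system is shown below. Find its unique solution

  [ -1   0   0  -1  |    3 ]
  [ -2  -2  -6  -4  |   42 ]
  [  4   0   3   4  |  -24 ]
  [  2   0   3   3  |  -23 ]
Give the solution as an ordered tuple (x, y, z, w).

Multiply R1 by -1.
  [  1   0   0   1  |   -3 ]
  [ -2  -2  -6  -4  |   42 ]
  [  4   0   3   4  |  -24 ]
  [  2   0   3   3  |  -23 ]
Add 2 times R1 to R2.
  [ 1   0   0   1  |   -3 ]
  [ 0  -2  -6  -2  |   36 ]
  [ 4   0   3   4  |  -24 ]
  [ 2   0   3   3  |  -23 ]
Subtract 4 times R1 from R3.
  [ 1   0   0   1  |   -3 ]
  [ 0  -2  -6  -2  |   36 ]
  [ 0   0   3   0  |  -12 ]
  [ 2   0   3   3  |  -23 ]
Subtract 2 times R1 from R4.
  [ 1   0   0   1  |   -3 ]
  [ 0  -2  -6  -2  |   36 ]
  [ 0   0   3   0  |  -12 ]
  [ 0   0   3   1  |  -17 ]
Multiply R2 by -1/2.
  [ 1  0  0  1  |   -3 ]
  [ 0  1  3  1  |  -18 ]
  [ 0  0  3  0  |  -12 ]
  [ 0  0  3  1  |  -17 ]
Multiply R3 by 1/3.
  [ 1  0  0  1  |   -3 ]
  [ 0  1  3  1  |  -18 ]
  [ 0  0  1  0  |   -4 ]
  [ 0  0  3  1  |  -17 ]
Subtract 3 times R3 from R4.
  [ 1  0  0  1  |   -3 ]
  [ 0  1  3  1  |  -18 ]
  [ 0  0  1  0  |   -4 ]
  [ 0  0  0  1  |   -5 ]
Subtract R4 from R2.
  [ 1  0  0  1  |   -3 ]
  [ 0  1  3  0  |  -13 ]
  [ 0  0  1  0  |   -4 ]
  [ 0  0  0  1  |   -5 ]
Subtract R4 from R1.
  [ 1  0  0  0  |    2 ]
  [ 0  1  3  0  |  -13 ]
  [ 0  0  1  0  |   -4 ]
  [ 0  0  0  1  |   -5 ]
Subtract 3 times R3 from R2.
  [ 1  0  0  0  |   2 ]
  [ 0  1  0  0  |  -1 ]
  [ 0  0  1  0  |  -4 ]
  [ 0  0  0  1  |  -5 ]
Reading off the last column: x = 2, y = -1, z = -4, w = -5.

(2, -1, -4, -5)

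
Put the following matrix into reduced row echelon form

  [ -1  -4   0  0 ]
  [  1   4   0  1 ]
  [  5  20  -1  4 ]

[[1, 4, 0, 0], [0, 0, 1, 0], [0, 0, 0, 1]]

Multiply ρ1 by -1.
  [ 1   4   0  0 ]
  [ 1   4   0  1 ]
  [ 5  20  -1  4 ]
Subtract ρ1 from ρ2.
  [ 1   4   0  0 ]
  [ 0   0   0  1 ]
  [ 5  20  -1  4 ]
Subtract 5 times ρ1 from ρ3.
  [ 1  4   0  0 ]
  [ 0  0   0  1 ]
  [ 0  0  -1  4 ]
Swap ρ2 and ρ3.
  [ 1  4   0  0 ]
  [ 0  0  -1  4 ]
  [ 0  0   0  1 ]
Multiply ρ2 by -1.
  [ 1  4  0   0 ]
  [ 0  0  1  -4 ]
  [ 0  0  0   1 ]
Add 4 times ρ3 to ρ2.
  [ 1  4  0  0 ]
  [ 0  0  1  0 ]
  [ 0  0  0  1 ]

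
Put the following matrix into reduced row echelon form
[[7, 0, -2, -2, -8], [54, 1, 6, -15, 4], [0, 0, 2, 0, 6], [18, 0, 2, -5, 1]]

R1 → 1/7·R1
  [  1  0  -2/7  -2/7  -8/7 ]
  [ 54  1     6   -15     4 ]
  [  0  0     2     0     6 ]
  [ 18  0     2    -5     1 ]
R2 → R2 − 54·R1
  [  1  0   -2/7  -2/7   -8/7 ]
  [  0  1  150/7   3/7  460/7 ]
  [  0  0      2     0      6 ]
  [ 18  0      2    -5      1 ]
R4 → R4 − 18·R1
  [ 1  0   -2/7  -2/7   -8/7 ]
  [ 0  1  150/7   3/7  460/7 ]
  [ 0  0      2     0      6 ]
  [ 0  0   50/7   1/7  151/7 ]
R3 → 1/2·R3
  [ 1  0   -2/7  -2/7   -8/7 ]
  [ 0  1  150/7   3/7  460/7 ]
  [ 0  0      1     0      3 ]
  [ 0  0   50/7   1/7  151/7 ]
R4 → R4 − 50/7·R3
  [ 1  0   -2/7  -2/7   -8/7 ]
  [ 0  1  150/7   3/7  460/7 ]
  [ 0  0      1     0      3 ]
  [ 0  0      0   1/7    1/7 ]
R4 → 7·R4
  [ 1  0   -2/7  -2/7   -8/7 ]
  [ 0  1  150/7   3/7  460/7 ]
  [ 0  0      1     0      3 ]
  [ 0  0      0     1      1 ]
R2 → R2 − 3/7·R4
  [ 1  0   -2/7  -2/7   -8/7 ]
  [ 0  1  150/7     0  457/7 ]
  [ 0  0      1     0      3 ]
  [ 0  0      0     1      1 ]
R1 → R1 + 2/7·R4
  [ 1  0   -2/7  0   -6/7 ]
  [ 0  1  150/7  0  457/7 ]
  [ 0  0      1  0      3 ]
  [ 0  0      0  1      1 ]
R2 → R2 − 150/7·R3
  [ 1  0  -2/7  0  -6/7 ]
  [ 0  1     0  0     1 ]
  [ 0  0     1  0     3 ]
  [ 0  0     0  1     1 ]
R1 → R1 + 2/7·R3
  [ 1  0  0  0  0 ]
  [ 0  1  0  0  1 ]
  [ 0  0  1  0  3 ]
  [ 0  0  0  1  1 ]

[[1, 0, 0, 0, 0], [0, 1, 0, 0, 1], [0, 0, 1, 0, 3], [0, 0, 0, 1, 1]]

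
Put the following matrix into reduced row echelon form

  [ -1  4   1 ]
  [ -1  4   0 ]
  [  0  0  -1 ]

[[1, -4, 0], [0, 0, 1], [0, 0, 0]]

R1 -> -1·R1
  [  1  -4  -1 ]
  [ -1   4   0 ]
  [  0   0  -1 ]
R2 -> R2 + R1
  [ 1  -4  -1 ]
  [ 0   0  -1 ]
  [ 0   0  -1 ]
R2 -> -1·R2
  [ 1  -4  -1 ]
  [ 0   0   1 ]
  [ 0   0  -1 ]
R3 -> R3 + R2
  [ 1  -4  -1 ]
  [ 0   0   1 ]
  [ 0   0   0 ]
R1 -> R1 + R2
  [ 1  -4  0 ]
  [ 0   0  1 ]
  [ 0   0  0 ]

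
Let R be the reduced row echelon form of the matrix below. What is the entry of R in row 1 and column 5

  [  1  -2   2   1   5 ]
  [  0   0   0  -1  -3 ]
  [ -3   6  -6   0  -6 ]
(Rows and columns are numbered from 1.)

ρ3 ← ρ3 + 3·ρ1
ρ2 ← -1·ρ2
ρ3 ← ρ3 − 3·ρ2
ρ1 ← ρ1 − ρ2

2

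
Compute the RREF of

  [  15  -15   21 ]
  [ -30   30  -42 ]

Multiply ρ1 by 1/15.
  [   1  -1  7/5 ]
  [ -30  30  -42 ]
Add 30 times ρ1 to ρ2.
  [ 1  -1  7/5 ]
  [ 0   0    0 ]

[[1, -1, 7/5], [0, 0, 0]]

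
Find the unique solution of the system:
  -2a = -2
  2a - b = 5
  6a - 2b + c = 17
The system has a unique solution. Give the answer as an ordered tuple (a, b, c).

(1, -3, 5)

Form the augmented matrix and row-reduce:
  [ -2   0  0  |  -2 ]
  [  2  -1  0  |   5 ]
  [  6  -2  1  |  17 ]
Multiply R1 by -1/2.
  [ 1   0  0  |   1 ]
  [ 2  -1  0  |   5 ]
  [ 6  -2  1  |  17 ]
Subtract 2 times R1 from R2.
  [ 1   0  0  |   1 ]
  [ 0  -1  0  |   3 ]
  [ 6  -2  1  |  17 ]
Subtract 6 times R1 from R3.
  [ 1   0  0  |   1 ]
  [ 0  -1  0  |   3 ]
  [ 0  -2  1  |  11 ]
Multiply R2 by -1.
  [ 1   0  0  |   1 ]
  [ 0   1  0  |  -3 ]
  [ 0  -2  1  |  11 ]
Add 2 times R2 to R3.
  [ 1  0  0  |   1 ]
  [ 0  1  0  |  -3 ]
  [ 0  0  1  |   5 ]
Reading off the last column: a = 1, b = -3, c = 5.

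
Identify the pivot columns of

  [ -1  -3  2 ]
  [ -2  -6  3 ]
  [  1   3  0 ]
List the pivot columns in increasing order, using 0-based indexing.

r1 -> -1·r1
  [  1   3  -2 ]
  [ -2  -6   3 ]
  [  1   3   0 ]
r2 -> r2 + 2·r1
  [ 1  3  -2 ]
  [ 0  0  -1 ]
  [ 1  3   0 ]
r3 -> r3 − r1
  [ 1  3  -2 ]
  [ 0  0  -1 ]
  [ 0  0   2 ]
r2 -> -1·r2
  [ 1  3  -2 ]
  [ 0  0   1 ]
  [ 0  0   2 ]
r3 -> r3 − 2·r2
  [ 1  3  -2 ]
  [ 0  0   1 ]
  [ 0  0   0 ]
r1 -> r1 + 2·r2
  [ 1  3  0 ]
  [ 0  0  1 ]
  [ 0  0  0 ]
Pivot columns are the columns containing a leading 1.

0, 2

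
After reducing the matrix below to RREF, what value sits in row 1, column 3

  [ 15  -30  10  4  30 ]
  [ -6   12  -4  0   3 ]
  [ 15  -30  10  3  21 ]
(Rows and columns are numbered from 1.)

R1 := 1/15·R1
  [  1   -2  2/3  4/15   2 ]
  [ -6   12   -4     0   3 ]
  [ 15  -30   10     3  21 ]
R2 := R2 + 6·R1
  [  1   -2  2/3  4/15   2 ]
  [  0    0    0   8/5  15 ]
  [ 15  -30   10     3  21 ]
R3 := R3 − 15·R1
  [ 1  -2  2/3  4/15   2 ]
  [ 0   0    0   8/5  15 ]
  [ 0   0    0    -1  -9 ]
R2 := 5/8·R2
  [ 1  -2  2/3  4/15     2 ]
  [ 0   0    0     1  75/8 ]
  [ 0   0    0    -1    -9 ]
R3 := R3 + R2
  [ 1  -2  2/3  4/15     2 ]
  [ 0   0    0     1  75/8 ]
  [ 0   0    0     0   3/8 ]
R3 := 8/3·R3
  [ 1  -2  2/3  4/15     2 ]
  [ 0   0    0     1  75/8 ]
  [ 0   0    0     0     1 ]
R2 := R2 − 75/8·R3
  [ 1  -2  2/3  4/15  2 ]
  [ 0   0    0     1  0 ]
  [ 0   0    0     0  1 ]
R1 := R1 − 2·R3
  [ 1  -2  2/3  4/15  0 ]
  [ 0   0    0     1  0 ]
  [ 0   0    0     0  1 ]
R1 := R1 − 4/15·R2
  [ 1  -2  2/3  0  0 ]
  [ 0   0    0  1  0 ]
  [ 0   0    0  0  1 ]

2/3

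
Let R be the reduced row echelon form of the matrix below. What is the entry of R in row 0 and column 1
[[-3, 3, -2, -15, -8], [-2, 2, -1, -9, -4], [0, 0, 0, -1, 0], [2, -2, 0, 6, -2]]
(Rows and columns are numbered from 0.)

Multiply ρ1 by -1/3.
  [  1  -1  2/3   5  8/3 ]
  [ -2   2   -1  -9   -4 ]
  [  0   0    0  -1    0 ]
  [  2  -2    0   6   -2 ]
Add 2 times ρ1 to ρ2.
  [ 1  -1  2/3   5  8/3 ]
  [ 0   0  1/3   1  4/3 ]
  [ 0   0    0  -1    0 ]
  [ 2  -2    0   6   -2 ]
Subtract 2 times ρ1 from ρ4.
  [ 1  -1   2/3   5    8/3 ]
  [ 0   0   1/3   1    4/3 ]
  [ 0   0     0  -1      0 ]
  [ 0   0  -4/3  -4  -22/3 ]
Multiply ρ2 by 3.
  [ 1  -1   2/3   5    8/3 ]
  [ 0   0     1   3      4 ]
  [ 0   0     0  -1      0 ]
  [ 0   0  -4/3  -4  -22/3 ]
Add 4/3 times ρ2 to ρ4.
  [ 1  -1  2/3   5  8/3 ]
  [ 0   0    1   3    4 ]
  [ 0   0    0  -1    0 ]
  [ 0   0    0   0   -2 ]
Multiply ρ3 by -1.
  [ 1  -1  2/3  5  8/3 ]
  [ 0   0    1  3    4 ]
  [ 0   0    0  1    0 ]
  [ 0   0    0  0   -2 ]
Multiply ρ4 by -1/2.
  [ 1  -1  2/3  5  8/3 ]
  [ 0   0    1  3    4 ]
  [ 0   0    0  1    0 ]
  [ 0   0    0  0    1 ]
Subtract 4 times ρ4 from ρ2.
  [ 1  -1  2/3  5  8/3 ]
  [ 0   0    1  3    0 ]
  [ 0   0    0  1    0 ]
  [ 0   0    0  0    1 ]
Subtract 8/3 times ρ4 from ρ1.
  [ 1  -1  2/3  5  0 ]
  [ 0   0    1  3  0 ]
  [ 0   0    0  1  0 ]
  [ 0   0    0  0  1 ]
Subtract 3 times ρ3 from ρ2.
  [ 1  -1  2/3  5  0 ]
  [ 0   0    1  0  0 ]
  [ 0   0    0  1  0 ]
  [ 0   0    0  0  1 ]
Subtract 5 times ρ3 from ρ1.
  [ 1  -1  2/3  0  0 ]
  [ 0   0    1  0  0 ]
  [ 0   0    0  1  0 ]
  [ 0   0    0  0  1 ]
Subtract 2/3 times ρ2 from ρ1.
  [ 1  -1  0  0  0 ]
  [ 0   0  1  0  0 ]
  [ 0   0  0  1  0 ]
  [ 0   0  0  0  1 ]

-1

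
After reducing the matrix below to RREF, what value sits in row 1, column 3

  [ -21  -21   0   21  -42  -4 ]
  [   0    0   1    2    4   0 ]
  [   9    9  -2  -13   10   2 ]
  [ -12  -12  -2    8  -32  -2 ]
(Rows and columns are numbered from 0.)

Multiply r1 by -1/21.
  [   1    1   0   -1    2  4/21 ]
  [   0    0   1    2    4     0 ]
  [   9    9  -2  -13   10     2 ]
  [ -12  -12  -2    8  -32    -2 ]
Subtract 9 times r1 from r3.
  [   1    1   0  -1    2  4/21 ]
  [   0    0   1   2    4     0 ]
  [   0    0  -2  -4   -8   2/7 ]
  [ -12  -12  -2   8  -32    -2 ]
Add 12 times r1 to r4.
  [ 1  1   0  -1   2  4/21 ]
  [ 0  0   1   2   4     0 ]
  [ 0  0  -2  -4  -8   2/7 ]
  [ 0  0  -2  -4  -8   2/7 ]
Add 2 times r2 to r3.
  [ 1  1   0  -1   2  4/21 ]
  [ 0  0   1   2   4     0 ]
  [ 0  0   0   0   0   2/7 ]
  [ 0  0  -2  -4  -8   2/7 ]
Add 2 times r2 to r4.
  [ 1  1  0  -1  2  4/21 ]
  [ 0  0  1   2  4     0 ]
  [ 0  0  0   0  0   2/7 ]
  [ 0  0  0   0  0   2/7 ]
Multiply r3 by 7/2.
  [ 1  1  0  -1  2  4/21 ]
  [ 0  0  1   2  4     0 ]
  [ 0  0  0   0  0     1 ]
  [ 0  0  0   0  0   2/7 ]
Subtract 2/7 times r3 from r4.
  [ 1  1  0  -1  2  4/21 ]
  [ 0  0  1   2  4     0 ]
  [ 0  0  0   0  0     1 ]
  [ 0  0  0   0  0     0 ]
Subtract 4/21 times r3 from r1.
  [ 1  1  0  -1  2  0 ]
  [ 0  0  1   2  4  0 ]
  [ 0  0  0   0  0  1 ]
  [ 0  0  0   0  0  0 ]

2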